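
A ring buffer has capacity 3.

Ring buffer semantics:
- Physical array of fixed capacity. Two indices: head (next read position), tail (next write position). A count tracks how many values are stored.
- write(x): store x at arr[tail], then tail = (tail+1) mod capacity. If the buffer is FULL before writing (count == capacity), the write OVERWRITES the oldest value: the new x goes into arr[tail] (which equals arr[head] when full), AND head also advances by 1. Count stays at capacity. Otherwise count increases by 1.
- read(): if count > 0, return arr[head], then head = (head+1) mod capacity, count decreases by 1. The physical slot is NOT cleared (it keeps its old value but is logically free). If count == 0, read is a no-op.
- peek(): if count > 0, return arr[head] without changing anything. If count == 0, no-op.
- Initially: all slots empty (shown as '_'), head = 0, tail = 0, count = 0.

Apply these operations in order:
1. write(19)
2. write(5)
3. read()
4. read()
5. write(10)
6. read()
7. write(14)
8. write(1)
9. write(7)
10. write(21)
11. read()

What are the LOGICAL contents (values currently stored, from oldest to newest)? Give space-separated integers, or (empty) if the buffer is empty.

After op 1 (write(19)): arr=[19 _ _] head=0 tail=1 count=1
After op 2 (write(5)): arr=[19 5 _] head=0 tail=2 count=2
After op 3 (read()): arr=[19 5 _] head=1 tail=2 count=1
After op 4 (read()): arr=[19 5 _] head=2 tail=2 count=0
After op 5 (write(10)): arr=[19 5 10] head=2 tail=0 count=1
After op 6 (read()): arr=[19 5 10] head=0 tail=0 count=0
After op 7 (write(14)): arr=[14 5 10] head=0 tail=1 count=1
After op 8 (write(1)): arr=[14 1 10] head=0 tail=2 count=2
After op 9 (write(7)): arr=[14 1 7] head=0 tail=0 count=3
After op 10 (write(21)): arr=[21 1 7] head=1 tail=1 count=3
After op 11 (read()): arr=[21 1 7] head=2 tail=1 count=2

Answer: 7 21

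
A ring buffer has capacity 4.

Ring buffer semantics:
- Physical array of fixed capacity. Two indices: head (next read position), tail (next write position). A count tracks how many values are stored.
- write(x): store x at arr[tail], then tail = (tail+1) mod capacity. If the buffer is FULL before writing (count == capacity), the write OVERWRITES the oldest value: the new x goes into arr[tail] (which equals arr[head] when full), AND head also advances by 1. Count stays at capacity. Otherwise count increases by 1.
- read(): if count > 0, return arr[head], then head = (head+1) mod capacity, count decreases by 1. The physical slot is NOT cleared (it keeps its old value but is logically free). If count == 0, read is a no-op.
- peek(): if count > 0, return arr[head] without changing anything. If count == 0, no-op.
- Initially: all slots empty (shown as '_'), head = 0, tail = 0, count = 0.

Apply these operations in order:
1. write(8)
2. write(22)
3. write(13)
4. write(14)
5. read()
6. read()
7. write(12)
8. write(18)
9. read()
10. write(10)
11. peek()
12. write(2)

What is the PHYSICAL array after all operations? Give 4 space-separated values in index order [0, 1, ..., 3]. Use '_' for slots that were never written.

Answer: 12 18 10 2

Derivation:
After op 1 (write(8)): arr=[8 _ _ _] head=0 tail=1 count=1
After op 2 (write(22)): arr=[8 22 _ _] head=0 tail=2 count=2
After op 3 (write(13)): arr=[8 22 13 _] head=0 tail=3 count=3
After op 4 (write(14)): arr=[8 22 13 14] head=0 tail=0 count=4
After op 5 (read()): arr=[8 22 13 14] head=1 tail=0 count=3
After op 6 (read()): arr=[8 22 13 14] head=2 tail=0 count=2
After op 7 (write(12)): arr=[12 22 13 14] head=2 tail=1 count=3
After op 8 (write(18)): arr=[12 18 13 14] head=2 tail=2 count=4
After op 9 (read()): arr=[12 18 13 14] head=3 tail=2 count=3
After op 10 (write(10)): arr=[12 18 10 14] head=3 tail=3 count=4
After op 11 (peek()): arr=[12 18 10 14] head=3 tail=3 count=4
After op 12 (write(2)): arr=[12 18 10 2] head=0 tail=0 count=4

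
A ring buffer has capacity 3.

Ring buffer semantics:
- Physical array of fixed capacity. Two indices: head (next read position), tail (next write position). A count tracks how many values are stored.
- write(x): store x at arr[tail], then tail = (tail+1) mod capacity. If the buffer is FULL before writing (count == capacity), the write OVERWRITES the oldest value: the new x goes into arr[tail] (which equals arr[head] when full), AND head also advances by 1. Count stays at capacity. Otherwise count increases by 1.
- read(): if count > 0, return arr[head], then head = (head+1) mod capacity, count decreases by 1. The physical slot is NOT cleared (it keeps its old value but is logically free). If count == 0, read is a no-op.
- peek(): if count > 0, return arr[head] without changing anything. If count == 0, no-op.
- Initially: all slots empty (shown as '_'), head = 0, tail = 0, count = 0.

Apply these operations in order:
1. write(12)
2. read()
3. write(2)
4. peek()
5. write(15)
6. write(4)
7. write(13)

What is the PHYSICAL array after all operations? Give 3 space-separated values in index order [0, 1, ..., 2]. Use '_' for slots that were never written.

Answer: 4 13 15

Derivation:
After op 1 (write(12)): arr=[12 _ _] head=0 tail=1 count=1
After op 2 (read()): arr=[12 _ _] head=1 tail=1 count=0
After op 3 (write(2)): arr=[12 2 _] head=1 tail=2 count=1
After op 4 (peek()): arr=[12 2 _] head=1 tail=2 count=1
After op 5 (write(15)): arr=[12 2 15] head=1 tail=0 count=2
After op 6 (write(4)): arr=[4 2 15] head=1 tail=1 count=3
After op 7 (write(13)): arr=[4 13 15] head=2 tail=2 count=3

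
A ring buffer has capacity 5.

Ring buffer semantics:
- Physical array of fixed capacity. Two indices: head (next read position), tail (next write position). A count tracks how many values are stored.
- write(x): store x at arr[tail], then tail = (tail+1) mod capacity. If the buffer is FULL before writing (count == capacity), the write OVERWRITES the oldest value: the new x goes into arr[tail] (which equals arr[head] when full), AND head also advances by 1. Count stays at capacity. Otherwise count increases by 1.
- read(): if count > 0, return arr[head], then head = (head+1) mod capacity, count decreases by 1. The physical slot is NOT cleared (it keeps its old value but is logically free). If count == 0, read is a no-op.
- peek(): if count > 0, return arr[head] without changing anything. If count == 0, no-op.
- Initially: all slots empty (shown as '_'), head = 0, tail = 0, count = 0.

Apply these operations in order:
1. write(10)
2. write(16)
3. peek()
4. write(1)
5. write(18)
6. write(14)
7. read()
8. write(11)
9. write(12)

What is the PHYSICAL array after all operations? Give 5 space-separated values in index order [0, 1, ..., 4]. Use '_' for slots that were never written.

After op 1 (write(10)): arr=[10 _ _ _ _] head=0 tail=1 count=1
After op 2 (write(16)): arr=[10 16 _ _ _] head=0 tail=2 count=2
After op 3 (peek()): arr=[10 16 _ _ _] head=0 tail=2 count=2
After op 4 (write(1)): arr=[10 16 1 _ _] head=0 tail=3 count=3
After op 5 (write(18)): arr=[10 16 1 18 _] head=0 tail=4 count=4
After op 6 (write(14)): arr=[10 16 1 18 14] head=0 tail=0 count=5
After op 7 (read()): arr=[10 16 1 18 14] head=1 tail=0 count=4
After op 8 (write(11)): arr=[11 16 1 18 14] head=1 tail=1 count=5
After op 9 (write(12)): arr=[11 12 1 18 14] head=2 tail=2 count=5

Answer: 11 12 1 18 14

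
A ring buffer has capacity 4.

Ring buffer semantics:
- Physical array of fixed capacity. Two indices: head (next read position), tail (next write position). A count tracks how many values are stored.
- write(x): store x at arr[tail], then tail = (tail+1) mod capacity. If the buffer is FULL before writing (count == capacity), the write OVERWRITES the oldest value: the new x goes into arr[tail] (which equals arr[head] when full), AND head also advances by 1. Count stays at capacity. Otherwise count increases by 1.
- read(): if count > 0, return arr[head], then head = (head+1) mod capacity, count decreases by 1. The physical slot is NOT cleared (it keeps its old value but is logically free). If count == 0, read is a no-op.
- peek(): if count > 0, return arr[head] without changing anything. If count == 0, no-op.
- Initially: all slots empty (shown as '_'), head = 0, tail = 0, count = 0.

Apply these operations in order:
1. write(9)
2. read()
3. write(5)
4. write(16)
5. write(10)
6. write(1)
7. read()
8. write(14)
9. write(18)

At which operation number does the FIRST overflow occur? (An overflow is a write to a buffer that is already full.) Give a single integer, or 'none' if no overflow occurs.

Answer: 9

Derivation:
After op 1 (write(9)): arr=[9 _ _ _] head=0 tail=1 count=1
After op 2 (read()): arr=[9 _ _ _] head=1 tail=1 count=0
After op 3 (write(5)): arr=[9 5 _ _] head=1 tail=2 count=1
After op 4 (write(16)): arr=[9 5 16 _] head=1 tail=3 count=2
After op 5 (write(10)): arr=[9 5 16 10] head=1 tail=0 count=3
After op 6 (write(1)): arr=[1 5 16 10] head=1 tail=1 count=4
After op 7 (read()): arr=[1 5 16 10] head=2 tail=1 count=3
After op 8 (write(14)): arr=[1 14 16 10] head=2 tail=2 count=4
After op 9 (write(18)): arr=[1 14 18 10] head=3 tail=3 count=4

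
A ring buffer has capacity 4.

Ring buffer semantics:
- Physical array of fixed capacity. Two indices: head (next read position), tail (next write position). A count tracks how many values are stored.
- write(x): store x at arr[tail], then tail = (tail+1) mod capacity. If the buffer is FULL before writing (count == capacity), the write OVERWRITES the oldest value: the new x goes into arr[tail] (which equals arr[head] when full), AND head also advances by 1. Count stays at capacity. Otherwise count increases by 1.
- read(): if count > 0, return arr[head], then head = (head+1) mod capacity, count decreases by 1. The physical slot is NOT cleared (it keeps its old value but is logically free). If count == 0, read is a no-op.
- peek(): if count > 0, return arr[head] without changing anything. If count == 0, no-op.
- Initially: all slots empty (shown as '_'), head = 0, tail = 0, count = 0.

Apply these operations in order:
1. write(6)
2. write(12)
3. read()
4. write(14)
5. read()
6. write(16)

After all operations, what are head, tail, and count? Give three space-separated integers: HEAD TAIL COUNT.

Answer: 2 0 2

Derivation:
After op 1 (write(6)): arr=[6 _ _ _] head=0 tail=1 count=1
After op 2 (write(12)): arr=[6 12 _ _] head=0 tail=2 count=2
After op 3 (read()): arr=[6 12 _ _] head=1 tail=2 count=1
After op 4 (write(14)): arr=[6 12 14 _] head=1 tail=3 count=2
After op 5 (read()): arr=[6 12 14 _] head=2 tail=3 count=1
After op 6 (write(16)): arr=[6 12 14 16] head=2 tail=0 count=2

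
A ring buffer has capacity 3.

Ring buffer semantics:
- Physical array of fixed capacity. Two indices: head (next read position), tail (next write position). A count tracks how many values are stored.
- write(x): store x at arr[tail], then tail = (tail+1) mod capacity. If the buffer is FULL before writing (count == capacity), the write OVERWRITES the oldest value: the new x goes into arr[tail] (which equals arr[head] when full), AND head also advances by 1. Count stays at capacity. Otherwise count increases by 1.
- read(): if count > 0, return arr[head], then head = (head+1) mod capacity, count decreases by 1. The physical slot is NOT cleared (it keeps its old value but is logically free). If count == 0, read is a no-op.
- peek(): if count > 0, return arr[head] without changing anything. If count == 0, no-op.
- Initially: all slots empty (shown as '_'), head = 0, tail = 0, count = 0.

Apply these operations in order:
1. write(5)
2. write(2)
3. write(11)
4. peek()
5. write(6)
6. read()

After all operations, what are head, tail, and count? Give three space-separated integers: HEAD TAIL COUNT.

After op 1 (write(5)): arr=[5 _ _] head=0 tail=1 count=1
After op 2 (write(2)): arr=[5 2 _] head=0 tail=2 count=2
After op 3 (write(11)): arr=[5 2 11] head=0 tail=0 count=3
After op 4 (peek()): arr=[5 2 11] head=0 tail=0 count=3
After op 5 (write(6)): arr=[6 2 11] head=1 tail=1 count=3
After op 6 (read()): arr=[6 2 11] head=2 tail=1 count=2

Answer: 2 1 2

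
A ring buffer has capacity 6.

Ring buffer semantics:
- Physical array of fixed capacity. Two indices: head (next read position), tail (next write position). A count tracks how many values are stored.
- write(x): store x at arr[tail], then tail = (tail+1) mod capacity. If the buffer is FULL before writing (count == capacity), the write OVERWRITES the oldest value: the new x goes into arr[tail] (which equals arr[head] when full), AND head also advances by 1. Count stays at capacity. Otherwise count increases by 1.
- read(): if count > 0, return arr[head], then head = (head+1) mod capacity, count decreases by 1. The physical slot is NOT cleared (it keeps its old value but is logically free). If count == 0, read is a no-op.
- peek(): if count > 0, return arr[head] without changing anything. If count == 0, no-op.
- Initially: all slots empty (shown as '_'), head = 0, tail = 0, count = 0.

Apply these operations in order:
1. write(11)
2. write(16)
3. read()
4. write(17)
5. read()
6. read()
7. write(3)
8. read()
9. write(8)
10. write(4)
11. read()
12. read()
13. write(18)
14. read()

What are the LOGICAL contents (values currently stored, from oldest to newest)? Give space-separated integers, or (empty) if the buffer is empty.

After op 1 (write(11)): arr=[11 _ _ _ _ _] head=0 tail=1 count=1
After op 2 (write(16)): arr=[11 16 _ _ _ _] head=0 tail=2 count=2
After op 3 (read()): arr=[11 16 _ _ _ _] head=1 tail=2 count=1
After op 4 (write(17)): arr=[11 16 17 _ _ _] head=1 tail=3 count=2
After op 5 (read()): arr=[11 16 17 _ _ _] head=2 tail=3 count=1
After op 6 (read()): arr=[11 16 17 _ _ _] head=3 tail=3 count=0
After op 7 (write(3)): arr=[11 16 17 3 _ _] head=3 tail=4 count=1
After op 8 (read()): arr=[11 16 17 3 _ _] head=4 tail=4 count=0
After op 9 (write(8)): arr=[11 16 17 3 8 _] head=4 tail=5 count=1
After op 10 (write(4)): arr=[11 16 17 3 8 4] head=4 tail=0 count=2
After op 11 (read()): arr=[11 16 17 3 8 4] head=5 tail=0 count=1
After op 12 (read()): arr=[11 16 17 3 8 4] head=0 tail=0 count=0
After op 13 (write(18)): arr=[18 16 17 3 8 4] head=0 tail=1 count=1
After op 14 (read()): arr=[18 16 17 3 8 4] head=1 tail=1 count=0

Answer: (empty)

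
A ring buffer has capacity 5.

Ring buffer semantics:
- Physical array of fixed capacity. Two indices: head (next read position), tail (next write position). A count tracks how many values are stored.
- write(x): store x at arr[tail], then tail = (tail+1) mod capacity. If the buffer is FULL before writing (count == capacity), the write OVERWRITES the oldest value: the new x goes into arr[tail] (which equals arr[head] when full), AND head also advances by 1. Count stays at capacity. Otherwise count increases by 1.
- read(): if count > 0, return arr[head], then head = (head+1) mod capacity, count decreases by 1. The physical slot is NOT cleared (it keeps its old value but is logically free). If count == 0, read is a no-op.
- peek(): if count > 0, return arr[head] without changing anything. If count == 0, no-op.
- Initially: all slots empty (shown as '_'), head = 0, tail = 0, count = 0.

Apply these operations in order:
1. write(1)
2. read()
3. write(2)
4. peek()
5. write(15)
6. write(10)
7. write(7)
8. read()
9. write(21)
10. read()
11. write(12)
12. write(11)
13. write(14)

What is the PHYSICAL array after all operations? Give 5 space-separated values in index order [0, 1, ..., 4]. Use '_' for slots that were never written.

Answer: 21 12 11 14 7

Derivation:
After op 1 (write(1)): arr=[1 _ _ _ _] head=0 tail=1 count=1
After op 2 (read()): arr=[1 _ _ _ _] head=1 tail=1 count=0
After op 3 (write(2)): arr=[1 2 _ _ _] head=1 tail=2 count=1
After op 4 (peek()): arr=[1 2 _ _ _] head=1 tail=2 count=1
After op 5 (write(15)): arr=[1 2 15 _ _] head=1 tail=3 count=2
After op 6 (write(10)): arr=[1 2 15 10 _] head=1 tail=4 count=3
After op 7 (write(7)): arr=[1 2 15 10 7] head=1 tail=0 count=4
After op 8 (read()): arr=[1 2 15 10 7] head=2 tail=0 count=3
After op 9 (write(21)): arr=[21 2 15 10 7] head=2 tail=1 count=4
After op 10 (read()): arr=[21 2 15 10 7] head=3 tail=1 count=3
After op 11 (write(12)): arr=[21 12 15 10 7] head=3 tail=2 count=4
After op 12 (write(11)): arr=[21 12 11 10 7] head=3 tail=3 count=5
After op 13 (write(14)): arr=[21 12 11 14 7] head=4 tail=4 count=5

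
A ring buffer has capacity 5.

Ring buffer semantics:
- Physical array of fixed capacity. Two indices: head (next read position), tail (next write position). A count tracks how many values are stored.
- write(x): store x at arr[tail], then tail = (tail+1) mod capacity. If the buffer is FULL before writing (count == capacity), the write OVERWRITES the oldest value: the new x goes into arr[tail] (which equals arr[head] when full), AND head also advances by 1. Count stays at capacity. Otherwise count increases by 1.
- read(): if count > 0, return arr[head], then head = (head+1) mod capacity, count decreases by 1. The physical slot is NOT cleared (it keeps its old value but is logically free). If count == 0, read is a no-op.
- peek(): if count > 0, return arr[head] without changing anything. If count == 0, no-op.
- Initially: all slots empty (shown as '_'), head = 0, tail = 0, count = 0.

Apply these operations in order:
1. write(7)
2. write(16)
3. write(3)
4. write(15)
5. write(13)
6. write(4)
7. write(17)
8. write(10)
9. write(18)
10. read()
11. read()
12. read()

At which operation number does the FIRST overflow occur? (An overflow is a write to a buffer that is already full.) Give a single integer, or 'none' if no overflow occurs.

Answer: 6

Derivation:
After op 1 (write(7)): arr=[7 _ _ _ _] head=0 tail=1 count=1
After op 2 (write(16)): arr=[7 16 _ _ _] head=0 tail=2 count=2
After op 3 (write(3)): arr=[7 16 3 _ _] head=0 tail=3 count=3
After op 4 (write(15)): arr=[7 16 3 15 _] head=0 tail=4 count=4
After op 5 (write(13)): arr=[7 16 3 15 13] head=0 tail=0 count=5
After op 6 (write(4)): arr=[4 16 3 15 13] head=1 tail=1 count=5
After op 7 (write(17)): arr=[4 17 3 15 13] head=2 tail=2 count=5
After op 8 (write(10)): arr=[4 17 10 15 13] head=3 tail=3 count=5
After op 9 (write(18)): arr=[4 17 10 18 13] head=4 tail=4 count=5
After op 10 (read()): arr=[4 17 10 18 13] head=0 tail=4 count=4
After op 11 (read()): arr=[4 17 10 18 13] head=1 tail=4 count=3
After op 12 (read()): arr=[4 17 10 18 13] head=2 tail=4 count=2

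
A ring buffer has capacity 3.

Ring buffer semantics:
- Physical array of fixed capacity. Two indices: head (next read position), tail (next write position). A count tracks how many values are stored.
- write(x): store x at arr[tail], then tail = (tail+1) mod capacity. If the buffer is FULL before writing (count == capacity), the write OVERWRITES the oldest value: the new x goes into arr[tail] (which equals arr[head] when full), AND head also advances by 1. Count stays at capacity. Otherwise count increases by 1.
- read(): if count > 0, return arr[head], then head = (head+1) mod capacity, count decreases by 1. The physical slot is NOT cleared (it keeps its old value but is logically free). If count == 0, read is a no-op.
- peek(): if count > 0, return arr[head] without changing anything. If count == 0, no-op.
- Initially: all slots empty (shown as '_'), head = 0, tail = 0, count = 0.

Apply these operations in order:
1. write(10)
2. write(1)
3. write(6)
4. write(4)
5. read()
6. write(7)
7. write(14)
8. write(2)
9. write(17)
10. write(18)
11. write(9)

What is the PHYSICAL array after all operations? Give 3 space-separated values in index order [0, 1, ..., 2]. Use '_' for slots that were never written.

Answer: 9 17 18

Derivation:
After op 1 (write(10)): arr=[10 _ _] head=0 tail=1 count=1
After op 2 (write(1)): arr=[10 1 _] head=0 tail=2 count=2
After op 3 (write(6)): arr=[10 1 6] head=0 tail=0 count=3
After op 4 (write(4)): arr=[4 1 6] head=1 tail=1 count=3
After op 5 (read()): arr=[4 1 6] head=2 tail=1 count=2
After op 6 (write(7)): arr=[4 7 6] head=2 tail=2 count=3
After op 7 (write(14)): arr=[4 7 14] head=0 tail=0 count=3
After op 8 (write(2)): arr=[2 7 14] head=1 tail=1 count=3
After op 9 (write(17)): arr=[2 17 14] head=2 tail=2 count=3
After op 10 (write(18)): arr=[2 17 18] head=0 tail=0 count=3
After op 11 (write(9)): arr=[9 17 18] head=1 tail=1 count=3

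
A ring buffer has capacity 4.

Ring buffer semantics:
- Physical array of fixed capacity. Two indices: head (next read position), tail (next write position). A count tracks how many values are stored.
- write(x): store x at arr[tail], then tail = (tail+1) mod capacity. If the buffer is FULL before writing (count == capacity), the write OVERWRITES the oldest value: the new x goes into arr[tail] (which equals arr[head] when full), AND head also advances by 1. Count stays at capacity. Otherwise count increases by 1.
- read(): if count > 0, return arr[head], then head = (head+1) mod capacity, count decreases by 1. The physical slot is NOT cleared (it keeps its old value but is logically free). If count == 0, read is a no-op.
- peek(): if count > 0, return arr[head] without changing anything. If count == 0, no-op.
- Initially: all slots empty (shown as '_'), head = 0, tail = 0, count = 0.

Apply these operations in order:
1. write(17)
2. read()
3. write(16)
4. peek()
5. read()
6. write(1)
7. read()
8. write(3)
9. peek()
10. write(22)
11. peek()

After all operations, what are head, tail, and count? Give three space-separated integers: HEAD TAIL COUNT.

Answer: 3 1 2

Derivation:
After op 1 (write(17)): arr=[17 _ _ _] head=0 tail=1 count=1
After op 2 (read()): arr=[17 _ _ _] head=1 tail=1 count=0
After op 3 (write(16)): arr=[17 16 _ _] head=1 tail=2 count=1
After op 4 (peek()): arr=[17 16 _ _] head=1 tail=2 count=1
After op 5 (read()): arr=[17 16 _ _] head=2 tail=2 count=0
After op 6 (write(1)): arr=[17 16 1 _] head=2 tail=3 count=1
After op 7 (read()): arr=[17 16 1 _] head=3 tail=3 count=0
After op 8 (write(3)): arr=[17 16 1 3] head=3 tail=0 count=1
After op 9 (peek()): arr=[17 16 1 3] head=3 tail=0 count=1
After op 10 (write(22)): arr=[22 16 1 3] head=3 tail=1 count=2
After op 11 (peek()): arr=[22 16 1 3] head=3 tail=1 count=2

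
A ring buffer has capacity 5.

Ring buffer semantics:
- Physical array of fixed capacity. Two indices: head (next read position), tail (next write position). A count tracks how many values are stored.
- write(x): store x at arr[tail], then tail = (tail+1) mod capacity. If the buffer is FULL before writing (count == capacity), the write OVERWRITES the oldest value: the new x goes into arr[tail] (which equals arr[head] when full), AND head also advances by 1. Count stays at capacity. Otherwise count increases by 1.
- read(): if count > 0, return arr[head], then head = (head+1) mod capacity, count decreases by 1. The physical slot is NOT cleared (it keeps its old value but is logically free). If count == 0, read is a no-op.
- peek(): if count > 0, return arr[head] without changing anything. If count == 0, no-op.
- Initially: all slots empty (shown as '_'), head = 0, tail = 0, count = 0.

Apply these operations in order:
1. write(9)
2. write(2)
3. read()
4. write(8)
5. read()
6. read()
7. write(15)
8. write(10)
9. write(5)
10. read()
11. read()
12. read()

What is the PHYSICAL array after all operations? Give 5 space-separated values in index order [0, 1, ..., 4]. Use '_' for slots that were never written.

After op 1 (write(9)): arr=[9 _ _ _ _] head=0 tail=1 count=1
After op 2 (write(2)): arr=[9 2 _ _ _] head=0 tail=2 count=2
After op 3 (read()): arr=[9 2 _ _ _] head=1 tail=2 count=1
After op 4 (write(8)): arr=[9 2 8 _ _] head=1 tail=3 count=2
After op 5 (read()): arr=[9 2 8 _ _] head=2 tail=3 count=1
After op 6 (read()): arr=[9 2 8 _ _] head=3 tail=3 count=0
After op 7 (write(15)): arr=[9 2 8 15 _] head=3 tail=4 count=1
After op 8 (write(10)): arr=[9 2 8 15 10] head=3 tail=0 count=2
After op 9 (write(5)): arr=[5 2 8 15 10] head=3 tail=1 count=3
After op 10 (read()): arr=[5 2 8 15 10] head=4 tail=1 count=2
After op 11 (read()): arr=[5 2 8 15 10] head=0 tail=1 count=1
After op 12 (read()): arr=[5 2 8 15 10] head=1 tail=1 count=0

Answer: 5 2 8 15 10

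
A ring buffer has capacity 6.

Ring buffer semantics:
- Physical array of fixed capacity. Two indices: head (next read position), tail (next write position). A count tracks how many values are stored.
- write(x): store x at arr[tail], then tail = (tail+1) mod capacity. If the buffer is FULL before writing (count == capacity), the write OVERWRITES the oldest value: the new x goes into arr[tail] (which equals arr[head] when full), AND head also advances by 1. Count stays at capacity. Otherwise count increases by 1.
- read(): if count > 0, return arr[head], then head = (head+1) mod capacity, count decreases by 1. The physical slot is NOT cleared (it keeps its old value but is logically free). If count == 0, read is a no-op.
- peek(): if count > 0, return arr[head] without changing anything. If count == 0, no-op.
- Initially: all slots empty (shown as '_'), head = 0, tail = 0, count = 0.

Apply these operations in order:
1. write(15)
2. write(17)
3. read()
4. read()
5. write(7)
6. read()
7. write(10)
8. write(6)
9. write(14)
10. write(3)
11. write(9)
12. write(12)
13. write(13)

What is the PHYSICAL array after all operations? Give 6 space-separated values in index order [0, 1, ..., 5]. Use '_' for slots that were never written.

Answer: 3 9 12 13 6 14

Derivation:
After op 1 (write(15)): arr=[15 _ _ _ _ _] head=0 tail=1 count=1
After op 2 (write(17)): arr=[15 17 _ _ _ _] head=0 tail=2 count=2
After op 3 (read()): arr=[15 17 _ _ _ _] head=1 tail=2 count=1
After op 4 (read()): arr=[15 17 _ _ _ _] head=2 tail=2 count=0
After op 5 (write(7)): arr=[15 17 7 _ _ _] head=2 tail=3 count=1
After op 6 (read()): arr=[15 17 7 _ _ _] head=3 tail=3 count=0
After op 7 (write(10)): arr=[15 17 7 10 _ _] head=3 tail=4 count=1
After op 8 (write(6)): arr=[15 17 7 10 6 _] head=3 tail=5 count=2
After op 9 (write(14)): arr=[15 17 7 10 6 14] head=3 tail=0 count=3
After op 10 (write(3)): arr=[3 17 7 10 6 14] head=3 tail=1 count=4
After op 11 (write(9)): arr=[3 9 7 10 6 14] head=3 tail=2 count=5
After op 12 (write(12)): arr=[3 9 12 10 6 14] head=3 tail=3 count=6
After op 13 (write(13)): arr=[3 9 12 13 6 14] head=4 tail=4 count=6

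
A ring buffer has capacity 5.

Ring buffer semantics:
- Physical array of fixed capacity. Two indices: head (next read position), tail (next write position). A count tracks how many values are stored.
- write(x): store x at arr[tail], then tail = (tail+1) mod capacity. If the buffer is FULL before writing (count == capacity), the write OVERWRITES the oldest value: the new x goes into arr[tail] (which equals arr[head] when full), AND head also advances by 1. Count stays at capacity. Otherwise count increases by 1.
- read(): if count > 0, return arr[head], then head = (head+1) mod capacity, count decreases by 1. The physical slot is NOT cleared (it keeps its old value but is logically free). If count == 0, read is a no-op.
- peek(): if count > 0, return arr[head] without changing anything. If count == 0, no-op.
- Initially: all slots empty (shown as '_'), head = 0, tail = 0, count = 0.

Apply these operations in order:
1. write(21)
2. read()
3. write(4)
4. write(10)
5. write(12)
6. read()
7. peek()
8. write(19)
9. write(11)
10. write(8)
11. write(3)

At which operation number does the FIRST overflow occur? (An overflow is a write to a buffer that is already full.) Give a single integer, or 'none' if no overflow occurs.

After op 1 (write(21)): arr=[21 _ _ _ _] head=0 tail=1 count=1
After op 2 (read()): arr=[21 _ _ _ _] head=1 tail=1 count=0
After op 3 (write(4)): arr=[21 4 _ _ _] head=1 tail=2 count=1
After op 4 (write(10)): arr=[21 4 10 _ _] head=1 tail=3 count=2
After op 5 (write(12)): arr=[21 4 10 12 _] head=1 tail=4 count=3
After op 6 (read()): arr=[21 4 10 12 _] head=2 tail=4 count=2
After op 7 (peek()): arr=[21 4 10 12 _] head=2 tail=4 count=2
After op 8 (write(19)): arr=[21 4 10 12 19] head=2 tail=0 count=3
After op 9 (write(11)): arr=[11 4 10 12 19] head=2 tail=1 count=4
After op 10 (write(8)): arr=[11 8 10 12 19] head=2 tail=2 count=5
After op 11 (write(3)): arr=[11 8 3 12 19] head=3 tail=3 count=5

Answer: 11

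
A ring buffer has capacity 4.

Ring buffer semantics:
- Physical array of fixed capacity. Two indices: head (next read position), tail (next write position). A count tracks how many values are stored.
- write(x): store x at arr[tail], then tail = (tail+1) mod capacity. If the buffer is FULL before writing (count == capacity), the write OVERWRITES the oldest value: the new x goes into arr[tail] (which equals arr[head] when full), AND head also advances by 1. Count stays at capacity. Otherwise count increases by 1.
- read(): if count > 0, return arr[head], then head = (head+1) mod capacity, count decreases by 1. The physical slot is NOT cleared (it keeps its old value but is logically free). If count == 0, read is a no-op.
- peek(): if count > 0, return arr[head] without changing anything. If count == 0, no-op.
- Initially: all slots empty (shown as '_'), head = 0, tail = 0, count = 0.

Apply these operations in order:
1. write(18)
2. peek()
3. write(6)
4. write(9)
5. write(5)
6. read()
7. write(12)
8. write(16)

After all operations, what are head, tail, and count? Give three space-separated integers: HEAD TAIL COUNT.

Answer: 2 2 4

Derivation:
After op 1 (write(18)): arr=[18 _ _ _] head=0 tail=1 count=1
After op 2 (peek()): arr=[18 _ _ _] head=0 tail=1 count=1
After op 3 (write(6)): arr=[18 6 _ _] head=0 tail=2 count=2
After op 4 (write(9)): arr=[18 6 9 _] head=0 tail=3 count=3
After op 5 (write(5)): arr=[18 6 9 5] head=0 tail=0 count=4
After op 6 (read()): arr=[18 6 9 5] head=1 tail=0 count=3
After op 7 (write(12)): arr=[12 6 9 5] head=1 tail=1 count=4
After op 8 (write(16)): arr=[12 16 9 5] head=2 tail=2 count=4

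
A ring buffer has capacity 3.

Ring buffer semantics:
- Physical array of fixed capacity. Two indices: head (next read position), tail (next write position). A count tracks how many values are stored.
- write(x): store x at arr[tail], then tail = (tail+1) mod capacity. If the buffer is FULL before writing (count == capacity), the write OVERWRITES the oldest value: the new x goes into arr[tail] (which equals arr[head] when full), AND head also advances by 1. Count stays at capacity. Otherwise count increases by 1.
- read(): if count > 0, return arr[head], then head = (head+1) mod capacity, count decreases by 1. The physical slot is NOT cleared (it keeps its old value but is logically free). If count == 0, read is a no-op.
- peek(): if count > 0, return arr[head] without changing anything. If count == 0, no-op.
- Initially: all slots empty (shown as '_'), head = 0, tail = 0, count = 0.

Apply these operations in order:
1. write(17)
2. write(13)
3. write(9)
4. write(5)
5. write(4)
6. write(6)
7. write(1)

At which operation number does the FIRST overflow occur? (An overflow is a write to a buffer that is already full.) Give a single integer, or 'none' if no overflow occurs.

Answer: 4

Derivation:
After op 1 (write(17)): arr=[17 _ _] head=0 tail=1 count=1
After op 2 (write(13)): arr=[17 13 _] head=0 tail=2 count=2
After op 3 (write(9)): arr=[17 13 9] head=0 tail=0 count=3
After op 4 (write(5)): arr=[5 13 9] head=1 tail=1 count=3
After op 5 (write(4)): arr=[5 4 9] head=2 tail=2 count=3
After op 6 (write(6)): arr=[5 4 6] head=0 tail=0 count=3
After op 7 (write(1)): arr=[1 4 6] head=1 tail=1 count=3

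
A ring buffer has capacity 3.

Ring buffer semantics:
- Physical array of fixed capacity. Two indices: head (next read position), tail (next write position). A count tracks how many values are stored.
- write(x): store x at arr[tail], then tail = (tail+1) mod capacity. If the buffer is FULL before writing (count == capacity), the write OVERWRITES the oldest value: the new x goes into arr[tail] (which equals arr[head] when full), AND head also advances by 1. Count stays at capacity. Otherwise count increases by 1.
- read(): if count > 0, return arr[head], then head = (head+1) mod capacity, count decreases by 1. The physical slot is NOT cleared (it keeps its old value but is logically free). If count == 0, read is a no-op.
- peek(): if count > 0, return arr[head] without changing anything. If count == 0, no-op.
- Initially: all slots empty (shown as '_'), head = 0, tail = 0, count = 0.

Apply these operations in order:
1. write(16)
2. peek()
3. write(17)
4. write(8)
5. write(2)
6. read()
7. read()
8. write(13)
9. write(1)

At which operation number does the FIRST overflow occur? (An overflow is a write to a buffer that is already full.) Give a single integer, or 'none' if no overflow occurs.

Answer: 5

Derivation:
After op 1 (write(16)): arr=[16 _ _] head=0 tail=1 count=1
After op 2 (peek()): arr=[16 _ _] head=0 tail=1 count=1
After op 3 (write(17)): arr=[16 17 _] head=0 tail=2 count=2
After op 4 (write(8)): arr=[16 17 8] head=0 tail=0 count=3
After op 5 (write(2)): arr=[2 17 8] head=1 tail=1 count=3
After op 6 (read()): arr=[2 17 8] head=2 tail=1 count=2
After op 7 (read()): arr=[2 17 8] head=0 tail=1 count=1
After op 8 (write(13)): arr=[2 13 8] head=0 tail=2 count=2
After op 9 (write(1)): arr=[2 13 1] head=0 tail=0 count=3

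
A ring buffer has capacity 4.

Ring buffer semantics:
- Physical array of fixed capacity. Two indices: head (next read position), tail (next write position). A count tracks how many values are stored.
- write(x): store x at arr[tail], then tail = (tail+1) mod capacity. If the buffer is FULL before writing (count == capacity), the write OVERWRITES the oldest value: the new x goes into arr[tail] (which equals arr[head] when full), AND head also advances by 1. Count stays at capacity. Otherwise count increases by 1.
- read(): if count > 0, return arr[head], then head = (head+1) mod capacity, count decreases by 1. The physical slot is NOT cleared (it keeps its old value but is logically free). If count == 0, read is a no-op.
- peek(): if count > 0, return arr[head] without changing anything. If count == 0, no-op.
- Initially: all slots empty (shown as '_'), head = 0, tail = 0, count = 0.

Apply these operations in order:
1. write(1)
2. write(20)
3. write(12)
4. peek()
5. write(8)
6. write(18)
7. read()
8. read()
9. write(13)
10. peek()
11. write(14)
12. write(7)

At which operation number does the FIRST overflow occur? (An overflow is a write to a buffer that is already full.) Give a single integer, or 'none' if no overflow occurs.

After op 1 (write(1)): arr=[1 _ _ _] head=0 tail=1 count=1
After op 2 (write(20)): arr=[1 20 _ _] head=0 tail=2 count=2
After op 3 (write(12)): arr=[1 20 12 _] head=0 tail=3 count=3
After op 4 (peek()): arr=[1 20 12 _] head=0 tail=3 count=3
After op 5 (write(8)): arr=[1 20 12 8] head=0 tail=0 count=4
After op 6 (write(18)): arr=[18 20 12 8] head=1 tail=1 count=4
After op 7 (read()): arr=[18 20 12 8] head=2 tail=1 count=3
After op 8 (read()): arr=[18 20 12 8] head=3 tail=1 count=2
After op 9 (write(13)): arr=[18 13 12 8] head=3 tail=2 count=3
After op 10 (peek()): arr=[18 13 12 8] head=3 tail=2 count=3
After op 11 (write(14)): arr=[18 13 14 8] head=3 tail=3 count=4
After op 12 (write(7)): arr=[18 13 14 7] head=0 tail=0 count=4

Answer: 6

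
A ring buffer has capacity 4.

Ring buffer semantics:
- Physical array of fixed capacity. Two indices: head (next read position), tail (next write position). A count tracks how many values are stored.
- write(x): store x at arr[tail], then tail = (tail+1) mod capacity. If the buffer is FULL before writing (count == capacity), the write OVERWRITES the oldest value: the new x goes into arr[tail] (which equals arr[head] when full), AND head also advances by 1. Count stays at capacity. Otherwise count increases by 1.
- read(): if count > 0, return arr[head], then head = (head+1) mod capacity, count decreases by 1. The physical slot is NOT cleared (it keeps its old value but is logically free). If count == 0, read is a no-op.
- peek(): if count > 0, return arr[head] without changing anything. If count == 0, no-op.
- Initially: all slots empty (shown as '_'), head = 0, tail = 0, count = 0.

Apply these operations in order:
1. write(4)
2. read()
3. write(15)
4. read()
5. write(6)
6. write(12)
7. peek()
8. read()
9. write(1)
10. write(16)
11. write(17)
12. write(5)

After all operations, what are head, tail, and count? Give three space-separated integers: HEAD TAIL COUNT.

Answer: 0 0 4

Derivation:
After op 1 (write(4)): arr=[4 _ _ _] head=0 tail=1 count=1
After op 2 (read()): arr=[4 _ _ _] head=1 tail=1 count=0
After op 3 (write(15)): arr=[4 15 _ _] head=1 tail=2 count=1
After op 4 (read()): arr=[4 15 _ _] head=2 tail=2 count=0
After op 5 (write(6)): arr=[4 15 6 _] head=2 tail=3 count=1
After op 6 (write(12)): arr=[4 15 6 12] head=2 tail=0 count=2
After op 7 (peek()): arr=[4 15 6 12] head=2 tail=0 count=2
After op 8 (read()): arr=[4 15 6 12] head=3 tail=0 count=1
After op 9 (write(1)): arr=[1 15 6 12] head=3 tail=1 count=2
After op 10 (write(16)): arr=[1 16 6 12] head=3 tail=2 count=3
After op 11 (write(17)): arr=[1 16 17 12] head=3 tail=3 count=4
After op 12 (write(5)): arr=[1 16 17 5] head=0 tail=0 count=4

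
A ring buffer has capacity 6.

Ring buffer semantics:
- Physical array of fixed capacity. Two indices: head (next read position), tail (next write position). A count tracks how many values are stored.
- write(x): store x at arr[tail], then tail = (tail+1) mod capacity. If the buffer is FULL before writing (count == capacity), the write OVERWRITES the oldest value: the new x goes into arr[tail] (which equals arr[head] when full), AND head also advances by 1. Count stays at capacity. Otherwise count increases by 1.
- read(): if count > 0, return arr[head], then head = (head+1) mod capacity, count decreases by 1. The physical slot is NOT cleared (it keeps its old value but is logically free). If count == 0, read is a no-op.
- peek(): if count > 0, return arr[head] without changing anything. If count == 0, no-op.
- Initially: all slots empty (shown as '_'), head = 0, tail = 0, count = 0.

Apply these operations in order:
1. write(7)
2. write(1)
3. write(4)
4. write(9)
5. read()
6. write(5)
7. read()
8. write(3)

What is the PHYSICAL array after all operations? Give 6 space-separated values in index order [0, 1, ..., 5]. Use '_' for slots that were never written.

After op 1 (write(7)): arr=[7 _ _ _ _ _] head=0 tail=1 count=1
After op 2 (write(1)): arr=[7 1 _ _ _ _] head=0 tail=2 count=2
After op 3 (write(4)): arr=[7 1 4 _ _ _] head=0 tail=3 count=3
After op 4 (write(9)): arr=[7 1 4 9 _ _] head=0 tail=4 count=4
After op 5 (read()): arr=[7 1 4 9 _ _] head=1 tail=4 count=3
After op 6 (write(5)): arr=[7 1 4 9 5 _] head=1 tail=5 count=4
After op 7 (read()): arr=[7 1 4 9 5 _] head=2 tail=5 count=3
After op 8 (write(3)): arr=[7 1 4 9 5 3] head=2 tail=0 count=4

Answer: 7 1 4 9 5 3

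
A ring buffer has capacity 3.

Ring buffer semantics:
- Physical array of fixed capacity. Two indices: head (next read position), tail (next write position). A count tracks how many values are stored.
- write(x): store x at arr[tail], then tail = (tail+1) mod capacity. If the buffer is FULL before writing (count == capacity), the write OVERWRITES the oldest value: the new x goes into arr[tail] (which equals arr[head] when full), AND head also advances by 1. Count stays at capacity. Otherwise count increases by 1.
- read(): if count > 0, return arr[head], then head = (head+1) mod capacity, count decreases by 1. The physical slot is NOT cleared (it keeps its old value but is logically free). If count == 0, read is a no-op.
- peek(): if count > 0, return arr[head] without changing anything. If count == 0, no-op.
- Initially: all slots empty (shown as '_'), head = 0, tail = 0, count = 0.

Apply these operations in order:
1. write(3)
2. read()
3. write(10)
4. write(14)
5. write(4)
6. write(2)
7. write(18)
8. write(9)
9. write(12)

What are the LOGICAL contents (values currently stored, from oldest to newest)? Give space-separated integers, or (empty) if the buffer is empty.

Answer: 18 9 12

Derivation:
After op 1 (write(3)): arr=[3 _ _] head=0 tail=1 count=1
After op 2 (read()): arr=[3 _ _] head=1 tail=1 count=0
After op 3 (write(10)): arr=[3 10 _] head=1 tail=2 count=1
After op 4 (write(14)): arr=[3 10 14] head=1 tail=0 count=2
After op 5 (write(4)): arr=[4 10 14] head=1 tail=1 count=3
After op 6 (write(2)): arr=[4 2 14] head=2 tail=2 count=3
After op 7 (write(18)): arr=[4 2 18] head=0 tail=0 count=3
After op 8 (write(9)): arr=[9 2 18] head=1 tail=1 count=3
After op 9 (write(12)): arr=[9 12 18] head=2 tail=2 count=3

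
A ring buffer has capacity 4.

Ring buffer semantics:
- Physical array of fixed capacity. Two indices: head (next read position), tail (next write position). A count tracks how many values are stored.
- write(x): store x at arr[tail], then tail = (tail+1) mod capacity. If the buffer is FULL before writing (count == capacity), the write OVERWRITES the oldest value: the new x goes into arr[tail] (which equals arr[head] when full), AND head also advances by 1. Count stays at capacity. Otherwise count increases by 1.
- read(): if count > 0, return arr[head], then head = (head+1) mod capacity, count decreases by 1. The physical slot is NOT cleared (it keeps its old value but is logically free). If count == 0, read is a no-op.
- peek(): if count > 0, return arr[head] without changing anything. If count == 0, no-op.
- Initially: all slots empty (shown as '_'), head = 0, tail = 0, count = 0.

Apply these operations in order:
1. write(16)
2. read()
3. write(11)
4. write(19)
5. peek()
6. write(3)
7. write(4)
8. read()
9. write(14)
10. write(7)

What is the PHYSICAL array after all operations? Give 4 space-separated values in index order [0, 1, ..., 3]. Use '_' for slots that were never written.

Answer: 4 14 7 3

Derivation:
After op 1 (write(16)): arr=[16 _ _ _] head=0 tail=1 count=1
After op 2 (read()): arr=[16 _ _ _] head=1 tail=1 count=0
After op 3 (write(11)): arr=[16 11 _ _] head=1 tail=2 count=1
After op 4 (write(19)): arr=[16 11 19 _] head=1 tail=3 count=2
After op 5 (peek()): arr=[16 11 19 _] head=1 tail=3 count=2
After op 6 (write(3)): arr=[16 11 19 3] head=1 tail=0 count=3
After op 7 (write(4)): arr=[4 11 19 3] head=1 tail=1 count=4
After op 8 (read()): arr=[4 11 19 3] head=2 tail=1 count=3
After op 9 (write(14)): arr=[4 14 19 3] head=2 tail=2 count=4
After op 10 (write(7)): arr=[4 14 7 3] head=3 tail=3 count=4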